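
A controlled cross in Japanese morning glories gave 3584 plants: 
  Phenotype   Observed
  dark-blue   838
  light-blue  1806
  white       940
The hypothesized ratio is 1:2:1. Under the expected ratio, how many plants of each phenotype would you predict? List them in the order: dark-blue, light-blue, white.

Expected counts for N = 3584 under a 1:2:1 ratio (total parts = 4):
  dark-blue: 3584 × 1/4 = 896
  light-blue: 3584 × 2/4 = 1792
  white: 3584 × 1/4 = 896

896, 1792, 896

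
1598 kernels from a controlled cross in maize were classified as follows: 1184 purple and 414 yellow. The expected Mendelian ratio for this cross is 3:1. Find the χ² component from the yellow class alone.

Total ratio parts = 4. Expected numbers out of 1598:
  purple: 1598 × 3/4 = 1198.5
  yellow: 1598 × 1/4 = 399.5
Contribution of yellow: (414 − 399.5)² / 399.5 = 0.5263

0.526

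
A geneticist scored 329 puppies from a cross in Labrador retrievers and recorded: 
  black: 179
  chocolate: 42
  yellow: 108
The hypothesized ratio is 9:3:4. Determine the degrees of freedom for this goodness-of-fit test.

A goodness-of-fit test with 3 phenotype classes has df = 3 − 1 = 2.

2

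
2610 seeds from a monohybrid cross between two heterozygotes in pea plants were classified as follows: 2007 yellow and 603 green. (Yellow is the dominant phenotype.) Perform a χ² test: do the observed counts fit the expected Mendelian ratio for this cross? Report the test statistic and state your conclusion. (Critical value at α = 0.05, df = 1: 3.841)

5.007; not consistent

For a monohybrid cross between heterozygotes with complete dominance, the expected phenotypic ratio is 3:1.
The 3:1 ratio has 4 parts, so with N = 2610 the expected counts are:
  yellow: 2610 × 3/4 = 1957.5
  green: 2610 × 1/4 = 652.5
χ² = Σ (O − E)² / E
  yellow: (2007 − 1957.5)² / 1957.5 = 1.2517
  green: (603 − 652.5)² / 652.5 = 3.7552
χ² = 1.2517 + 3.7552 = 5.0069 ≈ 5.007
Degrees of freedom = 2 − 1 = 1; critical value at α = 0.05 is 3.841.
Since 5.007 > 3.841, we reject the null hypothesis — the data do not fit the 3:1 ratio.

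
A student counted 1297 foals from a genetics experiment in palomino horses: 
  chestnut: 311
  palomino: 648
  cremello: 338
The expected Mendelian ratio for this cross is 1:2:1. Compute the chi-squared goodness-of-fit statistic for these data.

1.125

Expected counts for N = 1297 under a 1:2:1 ratio (total parts = 4):
  chestnut: 1297 × 1/4 = 324.25
  palomino: 1297 × 2/4 = 648.5
  cremello: 1297 × 1/4 = 324.25
χ² = Σ (O − E)² / E
  chestnut: (311 − 324.25)² / 324.25 = 0.5414
  palomino: (648 − 648.5)² / 648.5 = 0.0004
  cremello: (338 − 324.25)² / 324.25 = 0.5831
χ² = 0.5414 + 0.0004 + 0.5831 = 1.1249 ≈ 1.125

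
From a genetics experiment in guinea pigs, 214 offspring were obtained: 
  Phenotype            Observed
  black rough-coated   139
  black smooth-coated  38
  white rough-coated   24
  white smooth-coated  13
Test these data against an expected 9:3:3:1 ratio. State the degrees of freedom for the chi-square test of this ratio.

3

A goodness-of-fit test with 4 phenotype classes has df = 4 − 1 = 3.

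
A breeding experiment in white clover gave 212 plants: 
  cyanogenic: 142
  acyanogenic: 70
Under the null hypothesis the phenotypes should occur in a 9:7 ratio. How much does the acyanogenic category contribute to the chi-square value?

Under the 9:7 hypothesis (Σ ratio = 16, N = 212):
  cyanogenic: 212 × 9/16 = 119.25
  acyanogenic: 212 × 7/16 = 92.75
Contribution of acyanogenic: (70 − 92.75)² / 92.75 = 5.5802

5.580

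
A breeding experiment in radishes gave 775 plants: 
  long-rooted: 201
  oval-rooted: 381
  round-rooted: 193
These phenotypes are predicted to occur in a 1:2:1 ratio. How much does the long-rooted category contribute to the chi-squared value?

Total ratio parts = 4. Expected numbers out of 775:
  long-rooted: 775 × 1/4 = 193.75
  oval-rooted: 775 × 2/4 = 387.5
  round-rooted: 775 × 1/4 = 193.75
Contribution of long-rooted: (201 − 193.75)² / 193.75 = 0.2713

0.271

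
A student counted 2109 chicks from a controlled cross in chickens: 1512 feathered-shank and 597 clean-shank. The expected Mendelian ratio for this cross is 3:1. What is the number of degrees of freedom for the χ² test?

A goodness-of-fit test with 2 phenotype classes has df = 2 − 1 = 1.

1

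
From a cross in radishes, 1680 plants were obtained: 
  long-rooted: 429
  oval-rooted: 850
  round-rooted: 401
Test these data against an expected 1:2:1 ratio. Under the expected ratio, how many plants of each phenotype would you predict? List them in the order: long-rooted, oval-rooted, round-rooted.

420, 840, 420

Under the 1:2:1 hypothesis (Σ ratio = 4, N = 1680):
  long-rooted: 1680 × 1/4 = 420
  oval-rooted: 1680 × 2/4 = 840
  round-rooted: 1680 × 1/4 = 420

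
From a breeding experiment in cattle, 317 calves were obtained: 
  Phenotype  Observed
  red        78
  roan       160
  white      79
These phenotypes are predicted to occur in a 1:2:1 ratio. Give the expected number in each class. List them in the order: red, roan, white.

79.25, 158.5, 79.25

Expected counts for N = 317 under a 1:2:1 ratio (total parts = 4):
  red: 317 × 1/4 = 79.25
  roan: 317 × 2/4 = 158.5
  white: 317 × 1/4 = 79.25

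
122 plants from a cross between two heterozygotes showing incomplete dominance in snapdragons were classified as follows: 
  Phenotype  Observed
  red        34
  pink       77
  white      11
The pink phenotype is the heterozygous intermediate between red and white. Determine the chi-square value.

17.066

With incomplete dominance, a heterozygote × heterozygote cross gives a 1:2:1 phenotypic ratio.
The 1:2:1 ratio has 4 parts, so with N = 122 the expected counts are:
  red: 122 × 1/4 = 30.5
  pink: 122 × 2/4 = 61
  white: 122 × 1/4 = 30.5
χ² = Σ (O − E)² / E
  red: (34 − 30.5)² / 30.5 = 0.4016
  pink: (77 − 61)² / 61 = 4.1967
  white: (11 − 30.5)² / 30.5 = 12.4672
χ² = 0.4016 + 4.1967 + 12.4672 = 17.0655 ≈ 17.066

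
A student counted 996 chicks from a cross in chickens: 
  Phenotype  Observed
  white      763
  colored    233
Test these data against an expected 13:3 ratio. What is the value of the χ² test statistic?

The 13:3 ratio has 16 parts, so with N = 996 the expected counts are:
  white: 996 × 13/16 = 809.25
  colored: 996 × 3/16 = 186.75
χ² = Σ (O − E)² / E
  white: (763 − 809.25)² / 809.25 = 2.6433
  colored: (233 − 186.75)² / 186.75 = 11.4541
χ² = 2.6433 + 11.4541 = 14.0974 ≈ 14.097

14.097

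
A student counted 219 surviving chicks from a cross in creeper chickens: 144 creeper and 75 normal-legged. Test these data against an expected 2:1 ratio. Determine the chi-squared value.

Expected counts for N = 219 under a 2:1 ratio (total parts = 3):
  creeper: 219 × 2/3 = 146
  normal-legged: 219 × 1/3 = 73
χ² = Σ (O − E)² / E
  creeper: (144 − 146)² / 146 = 0.0274
  normal-legged: (75 − 73)² / 73 = 0.0548
χ² = 0.0274 + 0.0548 = 0.0822 ≈ 0.082

0.082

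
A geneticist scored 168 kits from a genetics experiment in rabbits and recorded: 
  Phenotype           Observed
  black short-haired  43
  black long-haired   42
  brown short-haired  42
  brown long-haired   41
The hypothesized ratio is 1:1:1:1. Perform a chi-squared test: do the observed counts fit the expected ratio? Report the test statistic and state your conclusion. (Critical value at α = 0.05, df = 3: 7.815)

Total ratio parts = 4. Expected numbers out of 168:
  black short-haired: 168 × 1/4 = 42
  black long-haired: 168 × 1/4 = 42
  brown short-haired: 168 × 1/4 = 42
  brown long-haired: 168 × 1/4 = 42
χ² = Σ (O − E)² / E
  black short-haired: (43 − 42)² / 42 = 0.0238
  black long-haired: (42 − 42)² / 42 = 0.0000
  brown short-haired: (42 − 42)² / 42 = 0.0000
  brown long-haired: (41 − 42)² / 42 = 0.0238
χ² = 0.0238 + 0.0000 + 0.0000 + 0.0238 = 0.0476 ≈ 0.048
Degrees of freedom = 4 − 1 = 3; critical value at α = 0.05 is 7.815.
Since 0.048 < 7.815, we fail to reject the null hypothesis — the data are consistent with the 1:1:1:1 ratio.

0.048; consistent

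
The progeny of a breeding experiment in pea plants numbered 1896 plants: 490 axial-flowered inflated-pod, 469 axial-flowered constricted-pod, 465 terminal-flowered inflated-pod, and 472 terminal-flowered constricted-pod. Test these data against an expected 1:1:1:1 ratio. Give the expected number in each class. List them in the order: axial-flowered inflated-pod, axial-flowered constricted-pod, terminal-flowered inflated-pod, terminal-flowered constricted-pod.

474, 474, 474, 474

Total ratio parts = 4. Expected numbers out of 1896:
  axial-flowered inflated-pod: 1896 × 1/4 = 474
  axial-flowered constricted-pod: 1896 × 1/4 = 474
  terminal-flowered inflated-pod: 1896 × 1/4 = 474
  terminal-flowered constricted-pod: 1896 × 1/4 = 474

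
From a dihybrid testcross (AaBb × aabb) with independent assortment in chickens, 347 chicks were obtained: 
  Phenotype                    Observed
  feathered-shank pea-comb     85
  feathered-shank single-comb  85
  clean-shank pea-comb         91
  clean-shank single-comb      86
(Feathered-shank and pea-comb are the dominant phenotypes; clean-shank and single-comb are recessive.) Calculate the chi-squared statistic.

A dihybrid testcross with independent assortment gives a 1:1:1:1 ratio.
Under the 1:1:1:1 hypothesis (Σ ratio = 4, N = 347):
  feathered-shank pea-comb: 347 × 1/4 = 86.75
  feathered-shank single-comb: 347 × 1/4 = 86.75
  clean-shank pea-comb: 347 × 1/4 = 86.75
  clean-shank single-comb: 347 × 1/4 = 86.75
χ² = Σ (O − E)² / E
  feathered-shank pea-comb: (85 − 86.75)² / 86.75 = 0.0353
  feathered-shank single-comb: (85 − 86.75)² / 86.75 = 0.0353
  clean-shank pea-comb: (91 − 86.75)² / 86.75 = 0.2082
  clean-shank single-comb: (86 − 86.75)² / 86.75 = 0.0065
χ² = 0.0353 + 0.0353 + 0.2082 + 0.0065 = 0.2853 ≈ 0.285

0.285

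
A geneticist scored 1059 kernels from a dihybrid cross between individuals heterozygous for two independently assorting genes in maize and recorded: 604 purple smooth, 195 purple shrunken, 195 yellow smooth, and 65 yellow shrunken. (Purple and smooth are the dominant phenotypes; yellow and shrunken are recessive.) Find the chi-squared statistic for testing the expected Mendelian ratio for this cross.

A dihybrid F₂ with independent assortment and complete dominance at both loci gives a 9:3:3:1 phenotypic ratio.
Total ratio parts = 16. Expected numbers out of 1059:
  purple smooth: 1059 × 9/16 = 595.6875
  purple shrunken: 1059 × 3/16 = 198.5625
  yellow smooth: 1059 × 3/16 = 198.5625
  yellow shrunken: 1059 × 1/16 = 66.1875
χ² = Σ (O − E)² / E
  purple smooth: (604 − 595.6875)² / 595.6875 = 0.1160
  purple shrunken: (195 − 198.5625)² / 198.5625 = 0.0639
  yellow smooth: (195 − 198.5625)² / 198.5625 = 0.0639
  yellow shrunken: (65 − 66.1875)² / 66.1875 = 0.0213
χ² = 0.1160 + 0.0639 + 0.0639 + 0.0213 = 0.2651 ≈ 0.265

0.265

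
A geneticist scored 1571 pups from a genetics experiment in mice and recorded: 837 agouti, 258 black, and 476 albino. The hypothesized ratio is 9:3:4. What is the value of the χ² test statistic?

24.651

Under the 9:3:4 hypothesis (Σ ratio = 16, N = 1571):
  agouti: 1571 × 9/16 = 883.6875
  black: 1571 × 3/16 = 294.5625
  albino: 1571 × 4/16 = 392.75
χ² = Σ (O − E)² / E
  agouti: (837 − 883.6875)² / 883.6875 = 2.4666
  black: (258 − 294.5625)² / 294.5625 = 4.5383
  albino: (476 − 392.75)² / 392.75 = 17.6462
χ² = 2.4666 + 4.5383 + 17.6462 = 24.6511 ≈ 24.651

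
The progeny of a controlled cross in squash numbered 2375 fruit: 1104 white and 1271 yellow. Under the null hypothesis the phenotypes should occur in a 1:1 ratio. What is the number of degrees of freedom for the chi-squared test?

A goodness-of-fit test with 2 phenotype classes has df = 2 − 1 = 1.

1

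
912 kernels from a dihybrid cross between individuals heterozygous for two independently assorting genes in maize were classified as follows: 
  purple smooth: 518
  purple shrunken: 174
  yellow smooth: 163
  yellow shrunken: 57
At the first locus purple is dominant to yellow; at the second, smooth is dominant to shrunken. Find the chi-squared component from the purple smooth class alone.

0.049

A dihybrid F₂ with independent assortment and complete dominance at both loci gives a 9:3:3:1 phenotypic ratio.
Under the 9:3:3:1 hypothesis (Σ ratio = 16, N = 912):
  purple smooth: 912 × 9/16 = 513
  purple shrunken: 912 × 3/16 = 171
  yellow smooth: 912 × 3/16 = 171
  yellow shrunken: 912 × 1/16 = 57
Contribution of purple smooth: (518 − 513)² / 513 = 0.0487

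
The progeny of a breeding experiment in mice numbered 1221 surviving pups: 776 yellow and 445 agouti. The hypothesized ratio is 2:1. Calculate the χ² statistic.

Total ratio parts = 3. Expected numbers out of 1221:
  yellow: 1221 × 2/3 = 814
  agouti: 1221 × 1/3 = 407
χ² = Σ (O − E)² / E
  yellow: (776 − 814)² / 814 = 1.7740
  agouti: (445 − 407)² / 407 = 3.5479
χ² = 1.7740 + 3.5479 = 5.3219 ≈ 5.322

5.322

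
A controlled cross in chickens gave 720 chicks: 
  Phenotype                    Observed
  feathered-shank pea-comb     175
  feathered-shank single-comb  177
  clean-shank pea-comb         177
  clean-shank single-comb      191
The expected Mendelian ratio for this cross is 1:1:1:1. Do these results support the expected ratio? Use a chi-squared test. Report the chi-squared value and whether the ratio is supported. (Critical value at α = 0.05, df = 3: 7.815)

Expected counts for N = 720 under a 1:1:1:1 ratio (total parts = 4):
  feathered-shank pea-comb: 720 × 1/4 = 180
  feathered-shank single-comb: 720 × 1/4 = 180
  clean-shank pea-comb: 720 × 1/4 = 180
  clean-shank single-comb: 720 × 1/4 = 180
χ² = Σ (O − E)² / E
  feathered-shank pea-comb: (175 − 180)² / 180 = 0.1389
  feathered-shank single-comb: (177 − 180)² / 180 = 0.0500
  clean-shank pea-comb: (177 − 180)² / 180 = 0.0500
  clean-shank single-comb: (191 − 180)² / 180 = 0.6722
χ² = 0.1389 + 0.0500 + 0.0500 + 0.6722 = 0.9111 ≈ 0.911
Degrees of freedom = 4 − 1 = 3; critical value at α = 0.05 is 7.815.
Since 0.911 < 7.815, we fail to reject the null hypothesis — the data are consistent with the 1:1:1:1 ratio.

0.911; consistent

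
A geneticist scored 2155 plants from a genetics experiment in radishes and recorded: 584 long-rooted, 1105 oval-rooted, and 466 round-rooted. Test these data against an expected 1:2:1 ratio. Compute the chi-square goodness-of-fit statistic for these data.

14.326

The 1:2:1 ratio has 4 parts, so with N = 2155 the expected counts are:
  long-rooted: 2155 × 1/4 = 538.75
  oval-rooted: 2155 × 2/4 = 1077.5
  round-rooted: 2155 × 1/4 = 538.75
χ² = Σ (O − E)² / E
  long-rooted: (584 − 538.75)² / 538.75 = 3.8006
  oval-rooted: (1105 − 1077.5)² / 1077.5 = 0.7019
  round-rooted: (466 − 538.75)² / 538.75 = 9.8238
χ² = 3.8006 + 0.7019 + 9.8238 = 14.3263 ≈ 14.326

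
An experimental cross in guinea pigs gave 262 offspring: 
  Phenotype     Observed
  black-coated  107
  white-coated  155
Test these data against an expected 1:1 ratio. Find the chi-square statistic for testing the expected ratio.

8.794

Expected counts for N = 262 under a 1:1 ratio (total parts = 2):
  black-coated: 262 × 1/2 = 131
  white-coated: 262 × 1/2 = 131
χ² = Σ (O − E)² / E
  black-coated: (107 − 131)² / 131 = 4.3969
  white-coated: (155 − 131)² / 131 = 4.3969
χ² = 4.3969 + 4.3969 = 8.7938 ≈ 8.794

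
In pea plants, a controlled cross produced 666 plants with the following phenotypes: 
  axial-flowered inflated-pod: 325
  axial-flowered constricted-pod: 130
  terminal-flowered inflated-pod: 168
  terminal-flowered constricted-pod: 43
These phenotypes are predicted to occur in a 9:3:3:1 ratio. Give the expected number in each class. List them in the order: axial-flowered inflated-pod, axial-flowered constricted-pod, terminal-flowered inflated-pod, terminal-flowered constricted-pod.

Expected counts for N = 666 under a 9:3:3:1 ratio (total parts = 16):
  axial-flowered inflated-pod: 666 × 9/16 = 374.625
  axial-flowered constricted-pod: 666 × 3/16 = 124.875
  terminal-flowered inflated-pod: 666 × 3/16 = 124.875
  terminal-flowered constricted-pod: 666 × 1/16 = 41.625

374.625, 124.875, 124.875, 41.625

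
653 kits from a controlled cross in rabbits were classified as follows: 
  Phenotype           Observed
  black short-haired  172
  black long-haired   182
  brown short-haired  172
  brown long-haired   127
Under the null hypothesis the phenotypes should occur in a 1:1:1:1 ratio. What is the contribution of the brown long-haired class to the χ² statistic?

Under the 1:1:1:1 hypothesis (Σ ratio = 4, N = 653):
  black short-haired: 653 × 1/4 = 163.25
  black long-haired: 653 × 1/4 = 163.25
  brown short-haired: 653 × 1/4 = 163.25
  brown long-haired: 653 × 1/4 = 163.25
Contribution of brown long-haired: (127 − 163.25)² / 163.25 = 8.0494

8.049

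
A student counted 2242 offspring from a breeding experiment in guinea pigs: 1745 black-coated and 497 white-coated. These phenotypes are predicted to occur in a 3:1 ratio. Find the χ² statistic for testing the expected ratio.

9.592

Under the 3:1 hypothesis (Σ ratio = 4, N = 2242):
  black-coated: 2242 × 3/4 = 1681.5
  white-coated: 2242 × 1/4 = 560.5
χ² = Σ (O − E)² / E
  black-coated: (1745 − 1681.5)² / 1681.5 = 2.3980
  white-coated: (497 − 560.5)² / 560.5 = 7.1940
χ² = 2.3980 + 7.1940 = 9.592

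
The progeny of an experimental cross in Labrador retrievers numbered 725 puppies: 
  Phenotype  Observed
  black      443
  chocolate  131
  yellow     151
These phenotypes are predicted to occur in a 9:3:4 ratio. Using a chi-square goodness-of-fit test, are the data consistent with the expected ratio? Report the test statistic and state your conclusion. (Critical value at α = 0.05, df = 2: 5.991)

Expected counts for N = 725 under a 9:3:4 ratio (total parts = 16):
  black: 725 × 9/16 = 407.8125
  chocolate: 725 × 3/16 = 135.9375
  yellow: 725 × 4/16 = 181.25
χ² = Σ (O − E)² / E
  black: (443 − 407.8125)² / 407.8125 = 3.0361
  chocolate: (131 − 135.9375)² / 135.9375 = 0.1793
  yellow: (151 − 181.25)² / 181.25 = 5.0486
χ² = 3.0361 + 0.1793 + 5.0486 = 8.264
Degrees of freedom = 3 − 1 = 2; critical value at α = 0.05 is 5.991.
Since 8.264 > 5.991, we reject the null hypothesis — the data do not fit the 9:3:4 ratio.

8.264; not consistent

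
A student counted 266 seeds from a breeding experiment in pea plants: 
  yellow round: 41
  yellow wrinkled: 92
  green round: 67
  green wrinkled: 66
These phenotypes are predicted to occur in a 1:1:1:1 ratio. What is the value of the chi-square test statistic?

19.564

Total ratio parts = 4. Expected numbers out of 266:
  yellow round: 266 × 1/4 = 66.5
  yellow wrinkled: 266 × 1/4 = 66.5
  green round: 266 × 1/4 = 66.5
  green wrinkled: 266 × 1/4 = 66.5
χ² = Σ (O − E)² / E
  yellow round: (41 − 66.5)² / 66.5 = 9.7782
  yellow wrinkled: (92 − 66.5)² / 66.5 = 9.7782
  green round: (67 − 66.5)² / 66.5 = 0.0038
  green wrinkled: (66 − 66.5)² / 66.5 = 0.0038
χ² = 9.7782 + 9.7782 + 0.0038 + 0.0038 = 19.564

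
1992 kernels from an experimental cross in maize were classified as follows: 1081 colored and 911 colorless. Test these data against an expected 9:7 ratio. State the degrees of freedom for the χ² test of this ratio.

A goodness-of-fit test with 2 phenotype classes has df = 2 − 1 = 1.

1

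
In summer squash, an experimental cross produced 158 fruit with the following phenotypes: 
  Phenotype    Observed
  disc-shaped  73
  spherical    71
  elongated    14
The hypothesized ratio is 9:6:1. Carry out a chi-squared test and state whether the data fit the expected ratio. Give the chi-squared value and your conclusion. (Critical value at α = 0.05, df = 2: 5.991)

Under the 9:6:1 hypothesis (Σ ratio = 16, N = 158):
  disc-shaped: 158 × 9/16 = 88.875
  spherical: 158 × 6/16 = 59.25
  elongated: 158 × 1/16 = 9.875
χ² = Σ (O − E)² / E
  disc-shaped: (73 − 88.875)² / 88.875 = 2.8356
  spherical: (71 − 59.25)² / 59.25 = 2.3302
  elongated: (14 − 9.875)² / 9.875 = 1.7231
χ² = 2.8356 + 2.3302 + 1.7231 = 6.8889 ≈ 6.889
Degrees of freedom = 3 − 1 = 2; critical value at α = 0.05 is 5.991.
Since 6.889 > 5.991, we reject the null hypothesis — the data do not fit the 9:6:1 ratio.

6.889; not consistent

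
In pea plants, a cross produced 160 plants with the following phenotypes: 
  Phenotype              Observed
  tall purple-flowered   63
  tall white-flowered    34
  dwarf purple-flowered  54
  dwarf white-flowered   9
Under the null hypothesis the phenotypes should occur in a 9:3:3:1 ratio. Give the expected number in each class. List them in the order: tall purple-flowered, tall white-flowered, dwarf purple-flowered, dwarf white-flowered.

Total ratio parts = 16. Expected numbers out of 160:
  tall purple-flowered: 160 × 9/16 = 90
  tall white-flowered: 160 × 3/16 = 30
  dwarf purple-flowered: 160 × 3/16 = 30
  dwarf white-flowered: 160 × 1/16 = 10

90, 30, 30, 10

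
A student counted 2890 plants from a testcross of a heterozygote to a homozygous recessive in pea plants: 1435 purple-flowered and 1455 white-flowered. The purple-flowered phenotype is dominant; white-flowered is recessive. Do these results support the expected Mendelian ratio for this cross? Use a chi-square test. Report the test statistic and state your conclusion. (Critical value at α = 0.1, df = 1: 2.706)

A testcross of a heterozygote (Aa × aa) gives a 1:1 phenotypic ratio.
Expected counts for N = 2890 under a 1:1 ratio (total parts = 2):
  purple-flowered: 2890 × 1/2 = 1445
  white-flowered: 2890 × 1/2 = 1445
χ² = Σ (O − E)² / E
  purple-flowered: (1435 − 1445)² / 1445 = 0.0692
  white-flowered: (1455 − 1445)² / 1445 = 0.0692
χ² = 0.0692 + 0.0692 = 0.1384 ≈ 0.138
Degrees of freedom = 2 − 1 = 1; critical value at α = 0.1 is 2.706.
Since 0.138 < 2.706, we fail to reject the null hypothesis — the data are consistent with the 1:1 ratio.

0.138; consistent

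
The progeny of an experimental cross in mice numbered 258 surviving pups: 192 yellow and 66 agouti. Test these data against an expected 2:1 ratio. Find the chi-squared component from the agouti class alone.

4.651

Total ratio parts = 3. Expected numbers out of 258:
  yellow: 258 × 2/3 = 172
  agouti: 258 × 1/3 = 86
Contribution of agouti: (66 − 86)² / 86 = 4.6512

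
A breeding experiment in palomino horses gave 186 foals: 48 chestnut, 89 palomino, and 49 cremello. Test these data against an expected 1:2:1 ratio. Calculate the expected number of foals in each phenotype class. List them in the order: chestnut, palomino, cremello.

46.5, 93, 46.5

Under the 1:2:1 hypothesis (Σ ratio = 4, N = 186):
  chestnut: 186 × 1/4 = 46.5
  palomino: 186 × 2/4 = 93
  cremello: 186 × 1/4 = 46.5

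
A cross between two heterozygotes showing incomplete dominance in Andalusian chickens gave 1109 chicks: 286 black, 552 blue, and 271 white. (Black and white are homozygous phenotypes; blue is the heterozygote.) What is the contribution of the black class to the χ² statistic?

0.276

With incomplete dominance, a heterozygote × heterozygote cross gives a 1:2:1 phenotypic ratio.
Expected counts for N = 1109 under a 1:2:1 ratio (total parts = 4):
  black: 1109 × 1/4 = 277.25
  blue: 1109 × 2/4 = 554.5
  white: 1109 × 1/4 = 277.25
Contribution of black: (286 − 277.25)² / 277.25 = 0.2761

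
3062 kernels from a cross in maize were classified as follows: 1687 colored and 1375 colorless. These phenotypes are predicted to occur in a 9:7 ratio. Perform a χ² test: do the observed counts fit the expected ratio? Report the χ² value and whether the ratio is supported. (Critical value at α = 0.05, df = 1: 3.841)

1.661; consistent

The 9:7 ratio has 16 parts, so with N = 3062 the expected counts are:
  colored: 3062 × 9/16 = 1722.375
  colorless: 3062 × 7/16 = 1339.625
χ² = Σ (O − E)² / E
  colored: (1687 − 1722.375)² / 1722.375 = 0.7265
  colorless: (1375 − 1339.625)² / 1339.625 = 0.9341
χ² = 0.7265 + 0.9341 = 1.6606 ≈ 1.661
Degrees of freedom = 2 − 1 = 1; critical value at α = 0.05 is 3.841.
Since 1.661 < 3.841, we fail to reject the null hypothesis — the data are consistent with the 9:7 ratio.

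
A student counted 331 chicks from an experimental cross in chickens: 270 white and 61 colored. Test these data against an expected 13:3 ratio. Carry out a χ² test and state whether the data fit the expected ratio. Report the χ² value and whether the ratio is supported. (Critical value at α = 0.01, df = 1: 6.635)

0.022; consistent

Total ratio parts = 16. Expected numbers out of 331:
  white: 331 × 13/16 = 268.9375
  colored: 331 × 3/16 = 62.0625
χ² = Σ (O − E)² / E
  white: (270 − 268.9375)² / 268.9375 = 0.0042
  colored: (61 − 62.0625)² / 62.0625 = 0.0182
χ² = 0.0042 + 0.0182 = 0.0224 ≈ 0.022
Degrees of freedom = 2 − 1 = 1; critical value at α = 0.01 is 6.635.
Since 0.022 < 6.635, we fail to reject the null hypothesis — the data are consistent with the 13:3 ratio.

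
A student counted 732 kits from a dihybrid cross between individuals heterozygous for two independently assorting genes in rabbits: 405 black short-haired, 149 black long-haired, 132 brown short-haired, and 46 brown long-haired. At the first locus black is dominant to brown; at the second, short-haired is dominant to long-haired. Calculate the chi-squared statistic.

1.319

A dihybrid F₂ with independent assortment and complete dominance at both loci gives a 9:3:3:1 phenotypic ratio.
The 9:3:3:1 ratio has 16 parts, so with N = 732 the expected counts are:
  black short-haired: 732 × 9/16 = 411.75
  black long-haired: 732 × 3/16 = 137.25
  brown short-haired: 732 × 3/16 = 137.25
  brown long-haired: 732 × 1/16 = 45.75
χ² = Σ (O − E)² / E
  black short-haired: (405 − 411.75)² / 411.75 = 0.1107
  black long-haired: (149 − 137.25)² / 137.25 = 1.0059
  brown short-haired: (132 − 137.25)² / 137.25 = 0.2008
  brown long-haired: (46 − 45.75)² / 45.75 = 0.0014
χ² = 0.1107 + 1.0059 + 0.2008 + 0.0014 = 1.3188 ≈ 1.319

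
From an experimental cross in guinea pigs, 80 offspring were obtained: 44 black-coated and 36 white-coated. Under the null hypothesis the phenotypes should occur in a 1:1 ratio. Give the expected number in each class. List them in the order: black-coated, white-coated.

40, 40

The 1:1 ratio has 2 parts, so with N = 80 the expected counts are:
  black-coated: 80 × 1/2 = 40
  white-coated: 80 × 1/2 = 40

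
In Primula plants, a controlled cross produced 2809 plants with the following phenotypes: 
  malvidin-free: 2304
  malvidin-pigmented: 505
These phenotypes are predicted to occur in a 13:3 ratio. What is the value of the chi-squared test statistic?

1.099

The 13:3 ratio has 16 parts, so with N = 2809 the expected counts are:
  malvidin-free: 2809 × 13/16 = 2282.3125
  malvidin-pigmented: 2809 × 3/16 = 526.6875
χ² = Σ (O − E)² / E
  malvidin-free: (2304 − 2282.3125)² / 2282.3125 = 0.2061
  malvidin-pigmented: (505 − 526.6875)² / 526.6875 = 0.8930
χ² = 0.2061 + 0.8930 = 1.0991 ≈ 1.099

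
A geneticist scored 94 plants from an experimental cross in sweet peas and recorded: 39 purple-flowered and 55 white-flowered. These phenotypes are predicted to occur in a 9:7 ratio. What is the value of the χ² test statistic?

8.322

Expected counts for N = 94 under a 9:7 ratio (total parts = 16):
  purple-flowered: 94 × 9/16 = 52.875
  white-flowered: 94 × 7/16 = 41.125
χ² = Σ (O − E)² / E
  purple-flowered: (39 − 52.875)² / 52.875 = 3.6410
  white-flowered: (55 − 41.125)² / 41.125 = 4.6812
χ² = 3.6410 + 4.6812 = 8.3222 ≈ 8.322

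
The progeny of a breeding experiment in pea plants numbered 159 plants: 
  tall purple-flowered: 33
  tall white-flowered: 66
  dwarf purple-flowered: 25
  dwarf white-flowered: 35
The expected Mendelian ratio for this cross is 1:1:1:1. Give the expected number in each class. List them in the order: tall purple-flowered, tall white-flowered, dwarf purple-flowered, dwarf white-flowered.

Under the 1:1:1:1 hypothesis (Σ ratio = 4, N = 159):
  tall purple-flowered: 159 × 1/4 = 39.75
  tall white-flowered: 159 × 1/4 = 39.75
  dwarf purple-flowered: 159 × 1/4 = 39.75
  dwarf white-flowered: 159 × 1/4 = 39.75

39.75, 39.75, 39.75, 39.75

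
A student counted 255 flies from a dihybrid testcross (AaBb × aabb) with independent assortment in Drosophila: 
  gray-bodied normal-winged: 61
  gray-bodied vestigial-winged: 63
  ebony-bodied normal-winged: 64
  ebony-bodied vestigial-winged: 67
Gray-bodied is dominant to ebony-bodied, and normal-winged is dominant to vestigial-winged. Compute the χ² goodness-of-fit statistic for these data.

0.294

A dihybrid testcross with independent assortment gives a 1:1:1:1 ratio.
Total ratio parts = 4. Expected numbers out of 255:
  gray-bodied normal-winged: 255 × 1/4 = 63.75
  gray-bodied vestigial-winged: 255 × 1/4 = 63.75
  ebony-bodied normal-winged: 255 × 1/4 = 63.75
  ebony-bodied vestigial-winged: 255 × 1/4 = 63.75
χ² = Σ (O − E)² / E
  gray-bodied normal-winged: (61 − 63.75)² / 63.75 = 0.1186
  gray-bodied vestigial-winged: (63 − 63.75)² / 63.75 = 0.0088
  ebony-bodied normal-winged: (64 − 63.75)² / 63.75 = 0.0010
  ebony-bodied vestigial-winged: (67 − 63.75)² / 63.75 = 0.1657
χ² = 0.1186 + 0.0088 + 0.0010 + 0.1657 = 0.2941 ≈ 0.294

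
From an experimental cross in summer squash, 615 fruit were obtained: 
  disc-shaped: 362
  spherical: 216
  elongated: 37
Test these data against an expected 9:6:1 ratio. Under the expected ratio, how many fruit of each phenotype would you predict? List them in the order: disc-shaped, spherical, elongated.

Under the 9:6:1 hypothesis (Σ ratio = 16, N = 615):
  disc-shaped: 615 × 9/16 = 345.9375
  spherical: 615 × 6/16 = 230.625
  elongated: 615 × 1/16 = 38.4375

345.9375, 230.625, 38.4375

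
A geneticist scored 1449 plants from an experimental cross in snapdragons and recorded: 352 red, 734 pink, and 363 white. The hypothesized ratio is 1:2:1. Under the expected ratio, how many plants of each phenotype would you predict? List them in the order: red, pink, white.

362.25, 724.5, 362.25

The 1:2:1 ratio has 4 parts, so with N = 1449 the expected counts are:
  red: 1449 × 1/4 = 362.25
  pink: 1449 × 2/4 = 724.5
  white: 1449 × 1/4 = 362.25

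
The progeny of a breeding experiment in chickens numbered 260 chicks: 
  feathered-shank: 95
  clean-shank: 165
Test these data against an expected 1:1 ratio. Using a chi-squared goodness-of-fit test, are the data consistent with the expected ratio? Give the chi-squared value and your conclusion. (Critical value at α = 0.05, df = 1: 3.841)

18.846; not consistent

The 1:1 ratio has 2 parts, so with N = 260 the expected counts are:
  feathered-shank: 260 × 1/2 = 130
  clean-shank: 260 × 1/2 = 130
χ² = Σ (O − E)² / E
  feathered-shank: (95 − 130)² / 130 = 9.4231
  clean-shank: (165 − 130)² / 130 = 9.4231
χ² = 9.4231 + 9.4231 = 18.8462 ≈ 18.846
Degrees of freedom = 2 − 1 = 1; critical value at α = 0.05 is 3.841.
Since 18.846 > 3.841, we reject the null hypothesis — the data do not fit the 1:1 ratio.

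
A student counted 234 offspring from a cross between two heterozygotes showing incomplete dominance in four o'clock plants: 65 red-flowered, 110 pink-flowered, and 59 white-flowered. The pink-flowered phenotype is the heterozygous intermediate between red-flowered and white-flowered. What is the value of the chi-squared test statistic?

1.145

With incomplete dominance, a heterozygote × heterozygote cross gives a 1:2:1 phenotypic ratio.
Total ratio parts = 4. Expected numbers out of 234:
  red-flowered: 234 × 1/4 = 58.5
  pink-flowered: 234 × 2/4 = 117
  white-flowered: 234 × 1/4 = 58.5
χ² = Σ (O − E)² / E
  red-flowered: (65 − 58.5)² / 58.5 = 0.7222
  pink-flowered: (110 − 117)² / 117 = 0.4188
  white-flowered: (59 − 58.5)² / 58.5 = 0.0043
χ² = 0.7222 + 0.4188 + 0.0043 = 1.1453 ≈ 1.145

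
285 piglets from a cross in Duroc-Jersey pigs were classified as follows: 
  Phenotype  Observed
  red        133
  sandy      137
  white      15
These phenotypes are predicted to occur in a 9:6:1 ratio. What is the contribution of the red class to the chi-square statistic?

4.653

Expected counts for N = 285 under a 9:6:1 ratio (total parts = 16):
  red: 285 × 9/16 = 160.3125
  sandy: 285 × 6/16 = 106.875
  white: 285 × 1/16 = 17.8125
Contribution of red: (133 − 160.3125)² / 160.3125 = 4.6532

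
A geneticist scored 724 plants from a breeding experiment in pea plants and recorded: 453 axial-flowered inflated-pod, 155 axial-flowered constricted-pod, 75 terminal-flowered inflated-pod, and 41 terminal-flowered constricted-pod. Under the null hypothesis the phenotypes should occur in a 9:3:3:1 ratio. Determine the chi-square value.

35.455

Total ratio parts = 16. Expected numbers out of 724:
  axial-flowered inflated-pod: 724 × 9/16 = 407.25
  axial-flowered constricted-pod: 724 × 3/16 = 135.75
  terminal-flowered inflated-pod: 724 × 3/16 = 135.75
  terminal-flowered constricted-pod: 724 × 1/16 = 45.25
χ² = Σ (O − E)² / E
  axial-flowered inflated-pod: (453 − 407.25)² / 407.25 = 5.1395
  axial-flowered constricted-pod: (155 − 135.75)² / 135.75 = 2.7297
  terminal-flowered inflated-pod: (75 − 135.75)² / 135.75 = 27.1865
  terminal-flowered constricted-pod: (41 − 45.25)² / 45.25 = 0.3992
χ² = 5.1395 + 2.7297 + 27.1865 + 0.3992 = 35.4549 ≈ 35.455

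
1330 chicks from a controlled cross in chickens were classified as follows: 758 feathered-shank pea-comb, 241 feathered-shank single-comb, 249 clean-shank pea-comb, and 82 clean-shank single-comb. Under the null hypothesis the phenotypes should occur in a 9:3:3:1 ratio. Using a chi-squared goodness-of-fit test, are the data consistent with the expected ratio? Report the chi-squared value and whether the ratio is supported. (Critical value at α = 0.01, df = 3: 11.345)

0.427; consistent

The 9:3:3:1 ratio has 16 parts, so with N = 1330 the expected counts are:
  feathered-shank pea-comb: 1330 × 9/16 = 748.125
  feathered-shank single-comb: 1330 × 3/16 = 249.375
  clean-shank pea-comb: 1330 × 3/16 = 249.375
  clean-shank single-comb: 1330 × 1/16 = 83.125
χ² = Σ (O − E)² / E
  feathered-shank pea-comb: (758 − 748.125)² / 748.125 = 0.1303
  feathered-shank single-comb: (241 − 249.375)² / 249.375 = 0.2813
  clean-shank pea-comb: (249 − 249.375)² / 249.375 = 0.0006
  clean-shank single-comb: (82 − 83.125)² / 83.125 = 0.0152
χ² = 0.1303 + 0.2813 + 0.0006 + 0.0152 = 0.4274 ≈ 0.427
Degrees of freedom = 4 − 1 = 3; critical value at α = 0.01 is 11.345.
Since 0.427 < 11.345, we fail to reject the null hypothesis — the data are consistent with the 9:3:3:1 ratio.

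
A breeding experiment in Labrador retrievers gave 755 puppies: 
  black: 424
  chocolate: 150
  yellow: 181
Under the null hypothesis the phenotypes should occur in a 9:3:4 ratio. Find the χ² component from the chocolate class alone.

0.503

Expected counts for N = 755 under a 9:3:4 ratio (total parts = 16):
  black: 755 × 9/16 = 424.6875
  chocolate: 755 × 3/16 = 141.5625
  yellow: 755 × 4/16 = 188.75
Contribution of chocolate: (150 − 141.5625)² / 141.5625 = 0.5029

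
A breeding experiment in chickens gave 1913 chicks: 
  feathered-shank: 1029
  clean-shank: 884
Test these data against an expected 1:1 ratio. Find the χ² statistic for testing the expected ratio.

Total ratio parts = 2. Expected numbers out of 1913:
  feathered-shank: 1913 × 1/2 = 956.5
  clean-shank: 1913 × 1/2 = 956.5
χ² = Σ (O − E)² / E
  feathered-shank: (1029 − 956.5)² / 956.5 = 5.4953
  clean-shank: (884 − 956.5)² / 956.5 = 5.4953
χ² = 5.4953 + 5.4953 = 10.9906 ≈ 10.991

10.991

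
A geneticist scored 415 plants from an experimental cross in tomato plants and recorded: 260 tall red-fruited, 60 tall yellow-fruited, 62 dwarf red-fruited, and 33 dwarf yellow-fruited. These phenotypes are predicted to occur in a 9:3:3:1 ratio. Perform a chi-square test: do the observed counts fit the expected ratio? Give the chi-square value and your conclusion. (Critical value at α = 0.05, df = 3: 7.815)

12.236; not consistent

Under the 9:3:3:1 hypothesis (Σ ratio = 16, N = 415):
  tall red-fruited: 415 × 9/16 = 233.4375
  tall yellow-fruited: 415 × 3/16 = 77.8125
  dwarf red-fruited: 415 × 3/16 = 77.8125
  dwarf yellow-fruited: 415 × 1/16 = 25.9375
χ² = Σ (O − E)² / E
  tall red-fruited: (260 − 233.4375)² / 233.4375 = 3.0225
  tall yellow-fruited: (60 − 77.8125)² / 77.8125 = 4.0776
  dwarf red-fruited: (62 − 77.8125)² / 77.8125 = 3.2133
  dwarf yellow-fruited: (33 − 25.9375)² / 25.9375 = 1.9230
χ² = 3.0225 + 4.0776 + 3.2133 + 1.9230 = 12.2364 ≈ 12.236
Degrees of freedom = 4 − 1 = 3; critical value at α = 0.05 is 7.815.
Since 12.236 > 7.815, we reject the null hypothesis — the data do not fit the 9:3:3:1 ratio.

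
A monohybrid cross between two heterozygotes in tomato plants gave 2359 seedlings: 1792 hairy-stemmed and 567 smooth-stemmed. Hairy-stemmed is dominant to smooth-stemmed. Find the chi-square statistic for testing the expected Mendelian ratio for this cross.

For a monohybrid cross between heterozygotes with complete dominance, the expected phenotypic ratio is 3:1.
Expected counts for N = 2359 under a 3:1 ratio (total parts = 4):
  hairy-stemmed: 2359 × 3/4 = 1769.25
  smooth-stemmed: 2359 × 1/4 = 589.75
χ² = Σ (O − E)² / E
  hairy-stemmed: (1792 − 1769.25)² / 1769.25 = 0.2925
  smooth-stemmed: (567 − 589.75)² / 589.75 = 0.8776
χ² = 0.2925 + 0.8776 = 1.1701 ≈ 1.170

1.170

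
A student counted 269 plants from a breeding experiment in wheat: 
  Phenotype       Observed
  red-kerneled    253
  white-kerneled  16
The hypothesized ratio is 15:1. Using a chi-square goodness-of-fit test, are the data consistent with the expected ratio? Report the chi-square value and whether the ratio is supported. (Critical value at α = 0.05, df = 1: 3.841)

0.042; consistent

Expected counts for N = 269 under a 15:1 ratio (total parts = 16):
  red-kerneled: 269 × 15/16 = 252.1875
  white-kerneled: 269 × 1/16 = 16.8125
χ² = Σ (O − E)² / E
  red-kerneled: (253 − 252.1875)² / 252.1875 = 0.0026
  white-kerneled: (16 − 16.8125)² / 16.8125 = 0.0393
χ² = 0.0026 + 0.0393 = 0.0419 ≈ 0.042
Degrees of freedom = 2 − 1 = 1; critical value at α = 0.05 is 3.841.
Since 0.042 < 3.841, we fail to reject the null hypothesis — the data are consistent with the 15:1 ratio.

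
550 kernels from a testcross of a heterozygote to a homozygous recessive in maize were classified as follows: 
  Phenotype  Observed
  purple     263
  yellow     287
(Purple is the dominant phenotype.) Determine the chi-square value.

A testcross of a heterozygote (Aa × aa) gives a 1:1 phenotypic ratio.
Under the 1:1 hypothesis (Σ ratio = 2, N = 550):
  purple: 550 × 1/2 = 275
  yellow: 550 × 1/2 = 275
χ² = Σ (O − E)² / E
  purple: (263 − 275)² / 275 = 0.5236
  yellow: (287 − 275)² / 275 = 0.5236
χ² = 0.5236 + 0.5236 = 1.0472 ≈ 1.047

1.047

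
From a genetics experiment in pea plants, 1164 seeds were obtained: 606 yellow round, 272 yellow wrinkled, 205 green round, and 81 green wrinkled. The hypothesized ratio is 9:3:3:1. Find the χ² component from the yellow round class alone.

3.630

Expected counts for N = 1164 under a 9:3:3:1 ratio (total parts = 16):
  yellow round: 1164 × 9/16 = 654.75
  yellow wrinkled: 1164 × 3/16 = 218.25
  green round: 1164 × 3/16 = 218.25
  green wrinkled: 1164 × 1/16 = 72.75
Contribution of yellow round: (606 − 654.75)² / 654.75 = 3.6297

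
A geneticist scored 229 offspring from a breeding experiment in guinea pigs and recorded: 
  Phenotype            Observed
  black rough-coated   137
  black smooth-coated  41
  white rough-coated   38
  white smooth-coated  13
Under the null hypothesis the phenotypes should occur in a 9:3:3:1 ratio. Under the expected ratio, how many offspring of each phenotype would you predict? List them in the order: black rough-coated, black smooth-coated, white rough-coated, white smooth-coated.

Expected counts for N = 229 under a 9:3:3:1 ratio (total parts = 16):
  black rough-coated: 229 × 9/16 = 128.8125
  black smooth-coated: 229 × 3/16 = 42.9375
  white rough-coated: 229 × 3/16 = 42.9375
  white smooth-coated: 229 × 1/16 = 14.3125

128.8125, 42.9375, 42.9375, 14.3125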